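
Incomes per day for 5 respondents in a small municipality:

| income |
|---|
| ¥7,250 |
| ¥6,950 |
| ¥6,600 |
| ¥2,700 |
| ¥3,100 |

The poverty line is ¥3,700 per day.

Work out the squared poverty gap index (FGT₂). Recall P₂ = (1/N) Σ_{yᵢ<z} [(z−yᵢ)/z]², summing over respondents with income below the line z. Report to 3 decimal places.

0.020

Incomes under z: ¥2,700, ¥3,100 (q = 2 of N = 5).
Relative gaps: (3700−2700)/3700 = 0.2703; (3700−3100)/3700 = 0.1622.
Squared: 0.0730; 0.0263.
Sum = 0.099343; P₂ = 0.099343 / 5 = 0.020.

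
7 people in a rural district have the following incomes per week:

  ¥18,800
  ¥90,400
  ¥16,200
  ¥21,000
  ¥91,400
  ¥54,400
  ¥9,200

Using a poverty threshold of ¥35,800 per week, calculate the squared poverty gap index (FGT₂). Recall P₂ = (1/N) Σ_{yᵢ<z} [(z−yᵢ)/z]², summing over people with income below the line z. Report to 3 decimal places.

0.178

Below z: ¥9,200, ¥16,200, ¥18,800, ¥21,000 (q = 4 of N = 7).
Normalized shortfalls: (35800−9200)/35800 = 0.7430; (35800−16200)/35800 = 0.5475; (35800−18800)/35800 = 0.4749; (35800−21000)/35800 = 0.4134.
Squared: 0.5521; 0.2997; 0.2255; 0.1709.
Sum = 1.248213; P₂ = 1.248213 / 7 = 0.178.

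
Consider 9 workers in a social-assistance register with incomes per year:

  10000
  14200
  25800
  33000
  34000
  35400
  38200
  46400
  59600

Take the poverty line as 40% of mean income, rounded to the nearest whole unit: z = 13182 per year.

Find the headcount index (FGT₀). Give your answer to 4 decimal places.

0.1111

1 of the 9 workers have income below 13182.
H = 1/9 = 0.1111.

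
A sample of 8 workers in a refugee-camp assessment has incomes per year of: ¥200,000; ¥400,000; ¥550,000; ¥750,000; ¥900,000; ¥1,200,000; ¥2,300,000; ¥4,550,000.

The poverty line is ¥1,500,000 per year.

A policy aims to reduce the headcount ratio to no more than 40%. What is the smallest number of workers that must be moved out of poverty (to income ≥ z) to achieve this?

3

Currently q = 6 of N = 8 are below the line (H = 0.750).
A headcount ratio of at most 40% allows at most ⌊0.40 × 8⌋ = 3 poor workers.
So at least 6 − 3 = 3 must be lifted.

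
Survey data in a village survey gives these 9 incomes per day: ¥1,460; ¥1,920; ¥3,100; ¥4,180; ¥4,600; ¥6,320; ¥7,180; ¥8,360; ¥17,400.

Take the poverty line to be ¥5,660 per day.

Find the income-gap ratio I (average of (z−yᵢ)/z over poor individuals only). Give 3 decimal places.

Below the line: ¥1,460, ¥1,920, ¥3,100, ¥4,180, ¥4,600 (q = 5 of N = 9).
Shortfall ratios (z−y)/z: 0.7420, 0.6608, 0.4523, 0.2615, 0.1873; sum = 2.303887.
I averages over the q = 5 poor units only: 2.303887 / 5 = 0.461.

0.461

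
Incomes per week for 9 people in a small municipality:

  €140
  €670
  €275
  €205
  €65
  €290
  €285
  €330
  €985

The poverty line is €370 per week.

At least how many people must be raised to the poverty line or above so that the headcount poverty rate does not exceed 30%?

5

7 of the 9 people are poor, so H = 7/9 = 0.778.
A headcount ratio of at most 30% allows at most ⌊0.30 × 9⌋ = 2 poor people.
So at least 7 − 2 = 5 must be lifted.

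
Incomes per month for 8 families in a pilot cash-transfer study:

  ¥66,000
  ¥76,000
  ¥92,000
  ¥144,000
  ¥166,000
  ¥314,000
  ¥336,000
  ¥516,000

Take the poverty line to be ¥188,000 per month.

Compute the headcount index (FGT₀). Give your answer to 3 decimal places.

5 of the 8 families have income below ¥188,000.
H = 5/8 = 0.625.

0.625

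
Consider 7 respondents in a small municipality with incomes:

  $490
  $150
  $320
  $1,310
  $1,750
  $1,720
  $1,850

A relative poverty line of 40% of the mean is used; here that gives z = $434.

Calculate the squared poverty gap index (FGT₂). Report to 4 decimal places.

Below the line: $150, $320 (q = 2 of N = 7).
Shortfall ratios: (434−150)/434 = 0.6544; (434−320)/434 = 0.2627.
Squared: 0.4282; 0.0690.
Sum = 0.497207; P₂ = 0.497207 / 7 = 0.0710.

0.0710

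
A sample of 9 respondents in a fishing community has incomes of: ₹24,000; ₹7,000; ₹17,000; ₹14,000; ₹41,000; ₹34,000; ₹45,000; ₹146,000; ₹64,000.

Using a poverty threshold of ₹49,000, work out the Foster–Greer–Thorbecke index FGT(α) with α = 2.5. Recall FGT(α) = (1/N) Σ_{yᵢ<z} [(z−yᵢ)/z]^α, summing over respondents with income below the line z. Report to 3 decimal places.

0.190

Below z: ₹7,000, ₹14,000, ₹17,000, ₹24,000, ₹34,000, ₹41,000, ₹45,000 (q = 7 of N = 9).
Normalized shortfalls: (49000−7000)/49000 = 0.8571; (49000−14000)/49000 = 0.7143; (49000−17000)/49000 = 0.6531; (49000−24000)/49000 = 0.5102; (49000−34000)/49000 = 0.3061; (49000−41000)/49000 = 0.1633; (49000−45000)/49000 = 0.0816.
Raised to α = 2.5: 0.68019; 0.43120; 0.34466; 0.18593; 0.05185; 0.01077; 0.00190.
Sum = 1.706508; FGT(2.5) = 1.706508 / 9 = 0.190.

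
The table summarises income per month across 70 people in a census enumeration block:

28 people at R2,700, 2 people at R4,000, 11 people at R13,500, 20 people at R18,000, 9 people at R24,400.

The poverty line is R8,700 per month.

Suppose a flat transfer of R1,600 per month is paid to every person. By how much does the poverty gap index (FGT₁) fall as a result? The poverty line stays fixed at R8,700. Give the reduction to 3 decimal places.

Before: below the line — 28×R2,700, 2×R4,000; poverty gap index (FGT₁) = 0.29130.
After the R1,600 transfer: below the line — 28×R4,300, 2×R5,600; poverty gap index (FGT₁) = 0.21248.
Reduction = 0.29130 − 0.21248 = 0.079.

0.079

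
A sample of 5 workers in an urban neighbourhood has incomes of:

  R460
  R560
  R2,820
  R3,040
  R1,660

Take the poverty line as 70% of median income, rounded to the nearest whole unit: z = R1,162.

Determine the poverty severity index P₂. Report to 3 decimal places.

Incomes under z: R460, R560 (q = 2 of N = 5).
Shortfall ratios: (1162−460)/1162 = 0.6041; (1162−560)/1162 = 0.5181.
Squared: 0.3650; 0.2684.
Sum = 0.633373; P₂ = 0.633373 / 5 = 0.127.

0.127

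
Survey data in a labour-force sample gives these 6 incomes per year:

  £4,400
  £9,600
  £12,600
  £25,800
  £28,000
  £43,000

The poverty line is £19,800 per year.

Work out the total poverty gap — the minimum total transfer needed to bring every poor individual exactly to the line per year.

Below the line: £4,400, £9,600, £12,600 (q = 3 of N = 6).
Individual gaps: 19800−4400 = 15400; 19800−9600 = 10200; 19800−12600 = 7200.
Aggregate gap = £32,800.

£32,800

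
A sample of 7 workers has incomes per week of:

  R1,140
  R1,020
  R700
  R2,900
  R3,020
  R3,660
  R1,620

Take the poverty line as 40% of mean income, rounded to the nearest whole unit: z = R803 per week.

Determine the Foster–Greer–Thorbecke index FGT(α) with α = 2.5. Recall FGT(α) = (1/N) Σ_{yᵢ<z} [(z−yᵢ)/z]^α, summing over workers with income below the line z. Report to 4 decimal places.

0.0008

Incomes under z: R700 (q = 1 of N = 7).
Shortfall ratios: (803−700)/803 = 0.1283.
Raised to α = 2.5: 0.00589.
Sum = 0.005893; FGT(2.5) = 0.005893 / 7 = 0.0008.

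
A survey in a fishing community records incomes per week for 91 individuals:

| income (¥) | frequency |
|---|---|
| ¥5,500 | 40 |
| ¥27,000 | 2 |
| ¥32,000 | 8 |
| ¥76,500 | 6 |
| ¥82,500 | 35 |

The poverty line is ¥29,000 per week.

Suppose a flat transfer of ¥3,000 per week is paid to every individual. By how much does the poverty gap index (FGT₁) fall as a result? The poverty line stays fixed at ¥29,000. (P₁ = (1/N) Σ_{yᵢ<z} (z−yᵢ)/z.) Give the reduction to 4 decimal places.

Before: below the line — 40×¥5,500, 2×¥27,000; poverty gap index (FGT₁) = 0.357711.
After the ¥3,000 transfer: below the line — 40×¥8,500; poverty gap index (FGT₁) = 0.310724.
Reduction = 0.357711 − 0.310724 = 0.0470.

0.0470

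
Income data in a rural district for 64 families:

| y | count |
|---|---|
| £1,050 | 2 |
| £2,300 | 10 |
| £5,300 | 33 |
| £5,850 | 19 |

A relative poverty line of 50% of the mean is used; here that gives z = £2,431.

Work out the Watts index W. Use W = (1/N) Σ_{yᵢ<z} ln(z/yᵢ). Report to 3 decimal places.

Incomes under z: 2×£1,050, 10×£2,300 (q = 12 of N = 64).
ln(z/y) terms: ln(2431/1050) = 0.8395 (×2); ln(2431/2300) = 0.0554 (×10).
W = 2.232961 / 64 = 0.035.

0.035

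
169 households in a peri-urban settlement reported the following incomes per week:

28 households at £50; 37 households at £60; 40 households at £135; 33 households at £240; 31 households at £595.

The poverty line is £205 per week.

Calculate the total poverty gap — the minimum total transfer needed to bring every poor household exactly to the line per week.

Incomes under z: 28×£50, 37×£60, 40×£135 (q = 105 of N = 169).
Individual gaps: 28×(205−50) = 4340; 37×(205−60) = 5365; 40×(205−135) = 2800.
Aggregate gap = £12,505.

£12,505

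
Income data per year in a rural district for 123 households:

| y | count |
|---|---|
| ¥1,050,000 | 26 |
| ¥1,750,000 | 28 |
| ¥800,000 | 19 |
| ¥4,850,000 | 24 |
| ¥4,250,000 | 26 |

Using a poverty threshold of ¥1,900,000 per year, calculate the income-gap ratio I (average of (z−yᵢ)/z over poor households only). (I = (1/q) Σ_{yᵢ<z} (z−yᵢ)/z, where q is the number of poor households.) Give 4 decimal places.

Below the line: 19×¥800,000, 26×¥1,050,000, 28×¥1,750,000 (q = 73 of N = 123).
Shortfall ratios (z−y)/z: 0.5789 (×19), 0.4474 (×26), 0.0789 (×28); sum = 24.842105.
I averages over the q = 73 poor units only: 24.842105 / 73 = 0.3403.

0.3403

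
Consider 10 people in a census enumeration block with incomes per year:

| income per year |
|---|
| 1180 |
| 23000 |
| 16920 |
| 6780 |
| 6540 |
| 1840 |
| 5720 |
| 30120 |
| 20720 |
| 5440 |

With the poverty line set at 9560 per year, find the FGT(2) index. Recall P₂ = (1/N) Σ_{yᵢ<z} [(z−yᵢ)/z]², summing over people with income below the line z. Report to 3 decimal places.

0.195

Incomes under z: 1180, 1840, 5440, 5720, 6540, 6780 (q = 6 of N = 10).
Normalized shortfalls: (9560−1180)/9560 = 0.8766; (9560−1840)/9560 = 0.8075; (9560−5440)/9560 = 0.4310; (9560−5720)/9560 = 0.4017; (9560−6540)/9560 = 0.3159; (9560−6780)/9560 = 0.2908.
Squared: 0.7684; 0.6521; 0.1857; 0.1613; 0.0998; 0.0846.
Sum = 1.951905; P₂ = 1.951905 / 10 = 0.195.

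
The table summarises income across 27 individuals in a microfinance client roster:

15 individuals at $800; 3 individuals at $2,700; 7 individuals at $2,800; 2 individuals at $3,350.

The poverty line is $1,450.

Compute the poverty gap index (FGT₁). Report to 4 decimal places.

0.2490

Poor units: 15×$800 (q = 15 of N = 27).
Shortfall ratios: (1450−800)/1450 = 0.4483 (×15).
Σ = 6.724138. Dividing by the full population N = 27 gives P₁ = 0.2490.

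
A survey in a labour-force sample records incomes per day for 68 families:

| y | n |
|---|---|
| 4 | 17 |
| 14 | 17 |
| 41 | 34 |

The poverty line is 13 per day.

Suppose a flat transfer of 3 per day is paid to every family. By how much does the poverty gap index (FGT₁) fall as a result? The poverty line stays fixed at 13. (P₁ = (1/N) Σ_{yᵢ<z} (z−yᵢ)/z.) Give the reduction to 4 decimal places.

0.0577

Before: below the line — 17×4; poverty gap index (FGT₁) = 0.173077.
After the 3 transfer: below the line — 17×7; poverty gap index (FGT₁) = 0.115385.
Reduction = 0.173077 − 0.115385 = 0.0577.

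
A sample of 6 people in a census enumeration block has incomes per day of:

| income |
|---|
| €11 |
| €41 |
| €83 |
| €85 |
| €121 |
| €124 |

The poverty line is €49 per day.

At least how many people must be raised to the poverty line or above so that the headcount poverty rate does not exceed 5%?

Currently q = 2 of N = 6 are below the line (H = 0.333).
A headcount ratio of at most 5% allows at most ⌊0.05 × 6⌋ = 0 poor people.
So at least 2 − 0 = 2 must be lifted.

2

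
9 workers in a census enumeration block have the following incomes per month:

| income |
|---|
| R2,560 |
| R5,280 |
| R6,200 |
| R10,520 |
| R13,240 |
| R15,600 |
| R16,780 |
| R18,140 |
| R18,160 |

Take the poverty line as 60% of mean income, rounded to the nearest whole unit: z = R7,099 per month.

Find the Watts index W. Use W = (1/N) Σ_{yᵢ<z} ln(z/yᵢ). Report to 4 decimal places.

0.1613

Incomes under z: R2,560, R5,280, R6,200 (q = 3 of N = 9).
Log shortfalls: ln(7099/2560) = 1.0199; ln(7099/5280) = 0.2960; ln(7099/6200) = 0.1354.
W = 1.451379 / 9 = 0.1613.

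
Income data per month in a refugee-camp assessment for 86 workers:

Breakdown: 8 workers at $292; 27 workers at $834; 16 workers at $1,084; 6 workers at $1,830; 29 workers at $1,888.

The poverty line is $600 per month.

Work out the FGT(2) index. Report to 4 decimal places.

0.0245

Below the line: 8×$292 (q = 8 of N = 86).
Gap ratios (z−y)/z: (600−292)/600 = 0.5133 (×8).
Squared: 0.2635 (×8).
Sum = 2.108089; P₂ = 2.108089 / 86 = 0.0245.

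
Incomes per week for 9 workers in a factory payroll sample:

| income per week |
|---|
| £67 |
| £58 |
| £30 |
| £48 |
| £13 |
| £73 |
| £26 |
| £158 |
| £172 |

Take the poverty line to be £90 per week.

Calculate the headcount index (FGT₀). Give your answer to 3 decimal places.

0.778

7 of the 9 workers have income below £90.
H = 7/9 = 0.778.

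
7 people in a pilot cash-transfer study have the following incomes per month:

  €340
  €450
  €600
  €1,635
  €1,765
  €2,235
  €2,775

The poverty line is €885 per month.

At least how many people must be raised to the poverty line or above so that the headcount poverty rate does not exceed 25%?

Currently q = 3 of N = 7 are below the line (H = 0.429).
A headcount ratio of at most 25% allows at most ⌊0.25 × 7⌋ = 1 poor people.
So at least 3 − 1 = 2 must be lifted.

2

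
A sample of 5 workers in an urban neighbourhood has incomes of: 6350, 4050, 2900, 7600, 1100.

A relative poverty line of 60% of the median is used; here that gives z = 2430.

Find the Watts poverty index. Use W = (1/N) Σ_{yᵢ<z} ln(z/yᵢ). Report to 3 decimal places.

Below the line: 1100 (q = 1 of N = 5).
ln(z/y) terms: ln(2430/1100) = 0.7926.
W = 0.792581 / 5 = 0.159.

0.159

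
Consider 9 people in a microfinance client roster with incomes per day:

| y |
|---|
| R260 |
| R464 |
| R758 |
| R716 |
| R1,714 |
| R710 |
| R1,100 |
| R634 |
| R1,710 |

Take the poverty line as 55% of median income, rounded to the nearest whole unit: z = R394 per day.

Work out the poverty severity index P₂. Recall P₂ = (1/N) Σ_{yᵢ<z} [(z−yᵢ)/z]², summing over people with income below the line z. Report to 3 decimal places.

Below z: R260 (q = 1 of N = 9).
Normalized shortfalls: (394−260)/394 = 0.3401.
Squared: 0.1157.
Sum = 0.115669; P₂ = 0.115669 / 9 = 0.013.

0.013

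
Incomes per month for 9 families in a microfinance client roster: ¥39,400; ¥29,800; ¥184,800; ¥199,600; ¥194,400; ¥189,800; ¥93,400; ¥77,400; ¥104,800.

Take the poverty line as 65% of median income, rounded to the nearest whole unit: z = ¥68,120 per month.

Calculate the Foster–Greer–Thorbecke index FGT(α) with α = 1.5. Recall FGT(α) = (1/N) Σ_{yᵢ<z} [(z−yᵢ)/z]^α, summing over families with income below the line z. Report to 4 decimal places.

Below the line: ¥29,800, ¥39,400 (q = 2 of N = 9).
Normalized shortfalls: (68120−29800)/68120 = 0.5625; (68120−39400)/68120 = 0.4216.
Raised to α = 1.5: 0.42192; 0.27376.
Sum = 0.695673; FGT(1.5) = 0.695673 / 9 = 0.0773.

0.0773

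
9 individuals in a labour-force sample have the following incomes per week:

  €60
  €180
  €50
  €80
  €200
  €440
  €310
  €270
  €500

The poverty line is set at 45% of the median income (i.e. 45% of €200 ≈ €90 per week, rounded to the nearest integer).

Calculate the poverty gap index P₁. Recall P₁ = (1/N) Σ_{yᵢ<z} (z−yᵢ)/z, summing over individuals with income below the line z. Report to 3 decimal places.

0.099

Incomes under z: €50, €60, €80 (q = 3 of N = 9).
Normalized shortfalls: (90−50)/90 = 0.4444; (90−60)/90 = 0.3333; (90−80)/90 = 0.1111.
Σ = 0.888889. Dividing by the full population N = 9 gives P₁ = 0.099.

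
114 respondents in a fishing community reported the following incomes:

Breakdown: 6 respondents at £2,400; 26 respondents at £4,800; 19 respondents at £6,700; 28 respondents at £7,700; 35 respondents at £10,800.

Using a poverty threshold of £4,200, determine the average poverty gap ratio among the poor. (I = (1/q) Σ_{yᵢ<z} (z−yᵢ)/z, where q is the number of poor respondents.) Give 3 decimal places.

Below z: 6×£2,400 (q = 6 of N = 114).
Shortfall ratios (z−y)/z: 0.4286 (×6); sum = 2.571429.
The income-gap ratio divides by q (the poor only): 2.571429 / 6 = 0.429.

0.429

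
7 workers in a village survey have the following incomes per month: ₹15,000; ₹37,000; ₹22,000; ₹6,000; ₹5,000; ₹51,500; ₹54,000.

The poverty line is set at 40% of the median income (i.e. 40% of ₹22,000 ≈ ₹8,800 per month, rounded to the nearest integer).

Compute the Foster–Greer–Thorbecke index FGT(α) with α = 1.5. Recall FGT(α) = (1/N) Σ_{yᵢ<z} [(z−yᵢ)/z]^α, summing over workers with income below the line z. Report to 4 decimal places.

Below the line: ₹5,000, ₹6,000 (q = 2 of N = 7).
Gap ratios (z−y)/z: (8800−5000)/8800 = 0.4318; (8800−6000)/8800 = 0.3182.
Raised to α = 1.5: 0.28376; 0.17948.
Sum = 0.463239; FGT(1.5) = 0.463239 / 7 = 0.0662.

0.0662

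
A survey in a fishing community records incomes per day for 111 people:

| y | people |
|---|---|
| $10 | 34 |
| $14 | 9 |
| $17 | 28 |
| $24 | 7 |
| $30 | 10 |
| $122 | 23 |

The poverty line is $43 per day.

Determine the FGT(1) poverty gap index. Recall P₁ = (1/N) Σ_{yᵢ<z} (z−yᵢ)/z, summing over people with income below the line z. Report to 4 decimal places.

Below z: 34×$10, 9×$14, 28×$17, 7×$24, 10×$30 (q = 88 of N = 111).
Relative gaps: (43−10)/43 = 0.7674 (×34); (43−14)/43 = 0.6744 (×9); (43−17)/43 = 0.6047 (×28); (43−24)/43 = 0.4419 (×7); (43−30)/43 = 0.3023 (×10).
Sum of shortfalls = 55.209302; P₁ averages over all N: 55.209302 / 111 = 0.4974.

0.4974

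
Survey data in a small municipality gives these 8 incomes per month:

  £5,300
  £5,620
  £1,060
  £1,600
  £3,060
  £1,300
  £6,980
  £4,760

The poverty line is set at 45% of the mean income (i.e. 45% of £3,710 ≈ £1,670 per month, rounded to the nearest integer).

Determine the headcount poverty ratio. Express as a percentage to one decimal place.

3 of the 8 respondents have income below £1,670.
H = 3/8 = 37.5%.

37.5%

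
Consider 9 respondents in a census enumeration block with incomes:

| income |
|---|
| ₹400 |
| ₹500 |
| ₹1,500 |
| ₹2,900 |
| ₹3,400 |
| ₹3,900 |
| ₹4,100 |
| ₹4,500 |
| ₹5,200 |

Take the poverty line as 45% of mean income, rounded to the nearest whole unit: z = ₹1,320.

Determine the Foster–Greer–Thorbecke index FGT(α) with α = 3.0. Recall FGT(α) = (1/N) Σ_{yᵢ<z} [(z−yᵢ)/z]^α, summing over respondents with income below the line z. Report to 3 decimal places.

Incomes under z: ₹400, ₹500 (q = 2 of N = 9).
Shortfall ratios: (1320−400)/1320 = 0.6970; (1320−500)/1320 = 0.6212.
Raised to α = 3.0: 0.33856; 0.23973.
Sum = 0.578293; FGT(3.0) = 0.578293 / 9 = 0.064.

0.064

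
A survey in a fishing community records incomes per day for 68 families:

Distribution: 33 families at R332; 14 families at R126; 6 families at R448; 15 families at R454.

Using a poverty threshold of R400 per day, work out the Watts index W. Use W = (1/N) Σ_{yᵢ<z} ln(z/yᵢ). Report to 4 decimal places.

Below z: 14×R126, 33×R332 (q = 47 of N = 68).
Log gaps: ln(400/126) = 1.1552 (×14); ln(400/332) = 0.1863 (×33).
W = 22.321433 / 68 = 0.3283.

0.3283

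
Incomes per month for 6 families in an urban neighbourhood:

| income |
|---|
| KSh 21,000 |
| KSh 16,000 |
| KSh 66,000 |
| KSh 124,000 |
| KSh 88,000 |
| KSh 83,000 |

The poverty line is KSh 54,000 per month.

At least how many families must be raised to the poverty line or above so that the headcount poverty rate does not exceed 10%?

2 of the 6 families are poor, so H = 2/6 = 0.333.
A headcount ratio of at most 10% allows at most ⌊0.10 × 6⌋ = 0 poor families.
So at least 2 − 0 = 2 must be lifted.

2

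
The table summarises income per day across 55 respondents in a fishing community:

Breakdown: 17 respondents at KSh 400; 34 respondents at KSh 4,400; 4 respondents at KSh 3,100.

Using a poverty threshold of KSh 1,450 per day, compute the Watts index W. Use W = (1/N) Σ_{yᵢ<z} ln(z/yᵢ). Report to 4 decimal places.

Poor units: 17×KSh 400 (q = 17 of N = 55).
Log shortfalls: ln(1450/400) = 1.2879 (×17).
W = 21.893523 / 55 = 0.3981.

0.3981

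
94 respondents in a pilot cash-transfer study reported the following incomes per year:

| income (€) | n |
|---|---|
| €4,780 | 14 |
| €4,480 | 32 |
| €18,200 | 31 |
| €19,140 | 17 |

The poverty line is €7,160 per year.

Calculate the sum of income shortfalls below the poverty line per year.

Below z: 32×€4,480, 14×€4,780 (q = 46 of N = 94).
Individual gaps: 32×(7160−4480) = 85760; 14×(7160−4780) = 33320.
Aggregate gap = €119,080.

€119,080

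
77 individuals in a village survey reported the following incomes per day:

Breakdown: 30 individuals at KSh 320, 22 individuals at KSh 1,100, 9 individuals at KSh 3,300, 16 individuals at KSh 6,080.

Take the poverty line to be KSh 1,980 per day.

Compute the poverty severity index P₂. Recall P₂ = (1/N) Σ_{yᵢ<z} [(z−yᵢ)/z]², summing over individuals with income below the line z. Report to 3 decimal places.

Poor units: 30×KSh 320, 22×KSh 1,100 (q = 52 of N = 77).
Normalized shortfalls: (1980−320)/1980 = 0.8384 (×30); (1980−1100)/1980 = 0.4444 (×22).
Squared: 0.7029 (×30); 0.1975 (×22).
Sum = 25.432303; P₂ = 25.432303 / 77 = 0.330.

0.330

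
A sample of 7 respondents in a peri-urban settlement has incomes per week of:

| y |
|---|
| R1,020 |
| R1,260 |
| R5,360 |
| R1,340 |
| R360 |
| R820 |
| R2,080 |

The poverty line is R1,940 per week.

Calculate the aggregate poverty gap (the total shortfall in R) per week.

R4,900

Below z: R360, R820, R1,020, R1,260, R1,340 (q = 5 of N = 7).
Individual gaps: 1940−360 = 1580; 1940−820 = 1120; 1940−1020 = 920; 1940−1260 = 680; 1940−1340 = 600.
Aggregate gap = R4,900.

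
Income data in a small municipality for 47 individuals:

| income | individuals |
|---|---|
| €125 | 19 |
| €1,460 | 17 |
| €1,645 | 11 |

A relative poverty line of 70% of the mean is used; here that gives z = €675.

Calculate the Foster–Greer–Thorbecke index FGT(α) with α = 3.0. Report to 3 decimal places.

Incomes under z: 19×€125 (q = 19 of N = 47).
Relative gaps: (675−125)/675 = 0.8148 (×19).
Raised to α = 3.0: 0.54097 (×19).
Sum = 10.278514; FGT(3.0) = 10.278514 / 47 = 0.219.

0.219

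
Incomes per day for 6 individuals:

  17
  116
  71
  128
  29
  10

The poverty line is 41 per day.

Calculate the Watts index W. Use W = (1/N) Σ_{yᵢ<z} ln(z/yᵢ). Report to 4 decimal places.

Poor units: 10, 17, 29 (q = 3 of N = 6).
Log shortfalls: ln(41/10) = 1.4110; ln(41/17) = 0.8804; ln(41/29) = 0.3463.
W = 2.637622 / 6 = 0.4396.

0.4396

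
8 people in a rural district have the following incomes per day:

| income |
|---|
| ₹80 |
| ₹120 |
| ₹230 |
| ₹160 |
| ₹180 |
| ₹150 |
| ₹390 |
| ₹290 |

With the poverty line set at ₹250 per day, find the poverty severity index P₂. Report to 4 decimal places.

0.1384

Poor units: ₹80, ₹120, ₹150, ₹160, ₹180, ₹230 (q = 6 of N = 8).
Shortfall ratios: (250−80)/250 = 0.6800; (250−120)/250 = 0.5200; (250−150)/250 = 0.4000; (250−160)/250 = 0.3600; (250−180)/250 = 0.2800; (250−230)/250 = 0.0800.
Squared: 0.4624; 0.2704; 0.1600; 0.1296; 0.0784; 0.0064.
Sum = 1.107200; P₂ = 1.107200 / 8 = 0.1384.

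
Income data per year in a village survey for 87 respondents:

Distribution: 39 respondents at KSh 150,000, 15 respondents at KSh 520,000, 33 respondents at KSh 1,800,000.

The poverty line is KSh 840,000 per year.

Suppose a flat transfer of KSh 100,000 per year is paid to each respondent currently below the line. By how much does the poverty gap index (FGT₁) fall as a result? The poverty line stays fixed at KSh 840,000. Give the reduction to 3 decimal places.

Before: below the line — 39×KSh 150,000, 15×KSh 520,000; poverty gap index (FGT₁) = 0.43391.
After the KSh 100,000 transfer: below the line — 39×KSh 250,000, 15×KSh 620,000; poverty gap index (FGT₁) = 0.36002.
Reduction = 0.43391 − 0.36002 = 0.074.

0.074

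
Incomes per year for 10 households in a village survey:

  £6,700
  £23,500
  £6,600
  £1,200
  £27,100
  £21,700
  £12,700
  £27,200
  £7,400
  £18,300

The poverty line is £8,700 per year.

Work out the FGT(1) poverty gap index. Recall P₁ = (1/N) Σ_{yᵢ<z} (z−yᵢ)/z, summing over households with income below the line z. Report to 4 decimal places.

0.1483

Incomes under z: £1,200, £6,600, £6,700, £7,400 (q = 4 of N = 10).
Shortfall ratios: (8700−1200)/8700 = 0.8621; (8700−6600)/8700 = 0.2414; (8700−6700)/8700 = 0.2299; (8700−7400)/8700 = 0.1494.
Sum of shortfalls = 1.482759; P₁ averages over all N: 1.482759 / 10 = 0.1483.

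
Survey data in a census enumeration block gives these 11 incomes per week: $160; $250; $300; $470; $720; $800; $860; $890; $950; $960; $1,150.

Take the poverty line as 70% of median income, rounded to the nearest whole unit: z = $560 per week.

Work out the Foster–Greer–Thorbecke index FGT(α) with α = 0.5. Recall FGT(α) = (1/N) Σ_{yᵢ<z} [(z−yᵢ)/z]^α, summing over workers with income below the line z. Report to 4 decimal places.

0.2429

Below the line: $160, $250, $300, $470 (q = 4 of N = 11).
Normalized shortfalls: (560−160)/560 = 0.7143; (560−250)/560 = 0.5536; (560−300)/560 = 0.4643; (560−470)/560 = 0.1607.
Raised to α = 0.5: 0.84515; 0.74402; 0.68139; 0.40089.
Sum = 2.671455; FGT(0.5) = 2.671455 / 11 = 0.2429.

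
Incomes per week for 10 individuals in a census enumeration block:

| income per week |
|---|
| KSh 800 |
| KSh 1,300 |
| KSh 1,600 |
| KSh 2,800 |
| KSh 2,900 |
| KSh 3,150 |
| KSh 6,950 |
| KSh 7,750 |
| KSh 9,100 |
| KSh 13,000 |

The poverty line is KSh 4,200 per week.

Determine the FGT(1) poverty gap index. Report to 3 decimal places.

Poor units: KSh 800, KSh 1,300, KSh 1,600, KSh 2,800, KSh 2,900, KSh 3,150 (q = 6 of N = 10).
Shortfall ratios: (4200−800)/4200 = 0.8095; (4200−1300)/4200 = 0.6905; (4200−1600)/4200 = 0.6190; (4200−2800)/4200 = 0.3333; (4200−2900)/4200 = 0.3095; (4200−3150)/4200 = 0.2500.
Σ = 3.011905. Dividing by the full population N = 10 gives P₁ = 0.301.

0.301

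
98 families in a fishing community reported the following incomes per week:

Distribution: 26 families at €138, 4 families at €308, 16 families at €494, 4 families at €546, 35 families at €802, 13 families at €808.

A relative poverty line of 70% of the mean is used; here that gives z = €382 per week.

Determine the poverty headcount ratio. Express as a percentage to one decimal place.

30 of the 98 families have income below €382.
H = 30/98 = 30.6%.

30.6%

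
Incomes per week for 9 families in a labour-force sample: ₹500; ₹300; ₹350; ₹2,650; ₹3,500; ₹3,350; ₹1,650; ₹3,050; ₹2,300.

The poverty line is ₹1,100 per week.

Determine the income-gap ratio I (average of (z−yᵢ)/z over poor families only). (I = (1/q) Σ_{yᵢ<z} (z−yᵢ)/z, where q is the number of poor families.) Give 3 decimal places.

Poor units: ₹300, ₹350, ₹500 (q = 3 of N = 9).
Relative gaps: 0.7273, 0.6818, 0.5455; sum = 1.954545.
I averages over the q = 3 poor units only: 1.954545 / 3 = 0.652.

0.652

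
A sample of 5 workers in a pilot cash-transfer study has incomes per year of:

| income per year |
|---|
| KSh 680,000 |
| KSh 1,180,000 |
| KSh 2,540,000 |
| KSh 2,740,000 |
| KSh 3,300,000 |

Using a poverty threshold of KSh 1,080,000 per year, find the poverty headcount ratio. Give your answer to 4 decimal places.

1 of the 5 workers have income below KSh 1,080,000.
H = 1/5 = 0.2000.

0.2000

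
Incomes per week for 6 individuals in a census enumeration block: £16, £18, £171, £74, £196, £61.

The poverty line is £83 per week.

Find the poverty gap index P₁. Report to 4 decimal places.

Below z: £16, £18, £61, £74 (q = 4 of N = 6).
Normalized shortfalls: (83−16)/83 = 0.8072; (83−18)/83 = 0.7831; (83−61)/83 = 0.2651; (83−74)/83 = 0.1084.
Σ = 1.963855. Dividing by the full population N = 6 gives P₁ = 0.3273.

0.3273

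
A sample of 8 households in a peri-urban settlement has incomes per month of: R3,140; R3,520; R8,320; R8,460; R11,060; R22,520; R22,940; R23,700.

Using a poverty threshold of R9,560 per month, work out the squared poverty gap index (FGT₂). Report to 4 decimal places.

Below z: R3,140, R3,520, R8,320, R8,460 (q = 4 of N = 8).
Gap ratios (z−y)/z: (9560−3140)/9560 = 0.6715; (9560−3520)/9560 = 0.6318; (9560−8320)/9560 = 0.1297; (9560−8460)/9560 = 0.1151.
Squared: 0.4510; 0.3992; 0.0168; 0.0132.
Sum = 0.880210; P₂ = 0.880210 / 8 = 0.1100.

0.1100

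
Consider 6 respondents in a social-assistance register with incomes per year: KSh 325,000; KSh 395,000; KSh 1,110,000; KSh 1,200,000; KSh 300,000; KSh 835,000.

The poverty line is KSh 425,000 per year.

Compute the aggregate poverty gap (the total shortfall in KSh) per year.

Below the line: KSh 300,000, KSh 325,000, KSh 395,000 (q = 3 of N = 6).
Individual gaps: 425000−300000 = 125000; 425000−325000 = 100000; 425000−395000 = 30000.
Aggregate gap = KSh 255,000.

KSh 255,000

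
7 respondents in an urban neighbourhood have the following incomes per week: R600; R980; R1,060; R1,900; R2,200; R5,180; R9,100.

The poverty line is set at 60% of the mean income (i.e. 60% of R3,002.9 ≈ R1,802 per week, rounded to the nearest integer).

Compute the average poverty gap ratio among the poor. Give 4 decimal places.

Below the line: R600, R980, R1,060 (q = 3 of N = 7).
Shortfall ratios (z−y)/z: 0.6670, 0.4562, 0.4118; sum = 1.534961.
The income-gap ratio divides by q (the poor only): 1.534961 / 3 = 0.5117.

0.5117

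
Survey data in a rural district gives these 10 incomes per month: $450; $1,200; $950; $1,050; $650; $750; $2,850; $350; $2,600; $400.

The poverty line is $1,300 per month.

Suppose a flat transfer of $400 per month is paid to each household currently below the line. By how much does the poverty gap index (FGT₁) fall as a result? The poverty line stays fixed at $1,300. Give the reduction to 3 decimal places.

Before: below the line — $350, $400, $450, $650, $750, $950, $1,050, $1,200; poverty gap index (FGT₁) = 0.35385.
After the $400 transfer: below the line — $750, $800, $850, $1,050, $1,150; poverty gap index (FGT₁) = 0.14615.
Reduction = 0.35385 − 0.14615 = 0.208.

0.208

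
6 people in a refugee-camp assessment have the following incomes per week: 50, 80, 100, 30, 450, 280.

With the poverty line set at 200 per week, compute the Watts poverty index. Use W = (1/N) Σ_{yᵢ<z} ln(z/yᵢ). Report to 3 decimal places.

0.815

Below z: 30, 50, 80, 100 (q = 4 of N = 6).
Log gaps: ln(200/30) = 1.8971; ln(200/50) = 1.3863; ln(200/80) = 0.9163; ln(200/100) = 0.6931.
W = 4.892852 / 6 = 0.815.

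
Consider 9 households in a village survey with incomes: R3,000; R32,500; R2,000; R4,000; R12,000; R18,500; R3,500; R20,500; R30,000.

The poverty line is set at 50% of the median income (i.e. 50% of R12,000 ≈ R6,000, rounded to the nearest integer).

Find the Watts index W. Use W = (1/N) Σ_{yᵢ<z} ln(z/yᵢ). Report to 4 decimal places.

Below the line: R2,000, R3,000, R3,500, R4,000 (q = 4 of N = 9).
Log gaps: ln(6000/2000) = 1.0986; ln(6000/3000) = 0.6931; ln(6000/3500) = 0.5390; ln(6000/4000) = 0.4055.
W = 2.736221 / 9 = 0.3040.

0.3040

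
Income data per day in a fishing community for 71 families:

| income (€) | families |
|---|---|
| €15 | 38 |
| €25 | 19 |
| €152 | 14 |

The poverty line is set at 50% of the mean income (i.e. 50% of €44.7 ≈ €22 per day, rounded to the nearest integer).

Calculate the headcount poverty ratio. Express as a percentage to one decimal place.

53.5%

38 of the 71 families have income below €22.
H = 38/71 = 53.5%.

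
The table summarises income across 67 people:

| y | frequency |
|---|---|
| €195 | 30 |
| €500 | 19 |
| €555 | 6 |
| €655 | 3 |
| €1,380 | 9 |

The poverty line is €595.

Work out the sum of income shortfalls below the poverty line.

Below the line: 30×€195, 19×€500, 6×€555 (q = 55 of N = 67).
Individual gaps: 30×(595−195) = 12000; 19×(595−500) = 1805; 6×(595−555) = 240.
Aggregate gap = €14,045.

€14,045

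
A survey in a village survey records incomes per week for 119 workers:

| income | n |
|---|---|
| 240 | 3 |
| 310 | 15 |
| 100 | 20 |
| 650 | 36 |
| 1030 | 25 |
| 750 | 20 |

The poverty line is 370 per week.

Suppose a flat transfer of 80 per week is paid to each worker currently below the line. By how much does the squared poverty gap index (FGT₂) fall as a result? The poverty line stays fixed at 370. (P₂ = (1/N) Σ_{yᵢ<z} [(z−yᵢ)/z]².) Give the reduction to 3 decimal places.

Before: below the line — 20×100, 3×240, 15×310; squared poverty gap index (FGT₂) = 0.09592.
After the 80 transfer: below the line — 20×180, 3×320; squared poverty gap index (FGT₂) = 0.04478.
Reduction = 0.09592 − 0.04478 = 0.051.

0.051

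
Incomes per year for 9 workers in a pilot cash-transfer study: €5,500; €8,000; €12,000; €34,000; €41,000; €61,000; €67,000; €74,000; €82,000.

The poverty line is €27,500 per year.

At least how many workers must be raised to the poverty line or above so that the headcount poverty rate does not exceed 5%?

3

3 of the 9 workers are poor, so H = 3/9 = 0.333.
A headcount ratio of at most 5% allows at most ⌊0.05 × 9⌋ = 0 poor workers.
So at least 3 − 0 = 3 must be lifted.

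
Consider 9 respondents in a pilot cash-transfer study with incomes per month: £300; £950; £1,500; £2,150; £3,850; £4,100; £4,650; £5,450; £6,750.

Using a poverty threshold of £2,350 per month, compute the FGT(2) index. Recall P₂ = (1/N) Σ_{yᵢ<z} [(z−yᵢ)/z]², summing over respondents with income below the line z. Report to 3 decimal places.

Below the line: £300, £950, £1,500, £2,150 (q = 4 of N = 9).
Relative gaps: (2350−300)/2350 = 0.8723; (2350−950)/2350 = 0.5957; (2350−1500)/2350 = 0.3617; (2350−2150)/2350 = 0.0851.
Squared: 0.7610; 0.3549; 0.1308; 0.0072.
Sum = 1.253961; P₂ = 1.253961 / 9 = 0.139.

0.139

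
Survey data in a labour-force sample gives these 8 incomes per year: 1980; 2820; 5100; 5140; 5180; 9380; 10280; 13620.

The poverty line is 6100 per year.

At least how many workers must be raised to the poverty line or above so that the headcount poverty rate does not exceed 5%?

5

5 of the 8 workers are poor, so H = 5/8 = 0.625.
A headcount ratio of at most 5% allows at most ⌊0.05 × 8⌋ = 0 poor workers.
So at least 5 − 0 = 5 must be lifted.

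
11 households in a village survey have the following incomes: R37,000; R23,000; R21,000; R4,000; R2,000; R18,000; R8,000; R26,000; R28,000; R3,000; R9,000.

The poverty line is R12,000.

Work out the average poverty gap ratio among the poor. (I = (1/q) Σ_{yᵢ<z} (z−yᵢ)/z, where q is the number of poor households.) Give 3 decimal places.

Incomes under z: R2,000, R3,000, R4,000, R8,000, R9,000 (q = 5 of N = 11).
Relative gaps: 0.8333, 0.7500, 0.6667, 0.3333, 0.2500; sum = 2.833333.
I averages over the q = 5 poor units only: 2.833333 / 5 = 0.567.

0.567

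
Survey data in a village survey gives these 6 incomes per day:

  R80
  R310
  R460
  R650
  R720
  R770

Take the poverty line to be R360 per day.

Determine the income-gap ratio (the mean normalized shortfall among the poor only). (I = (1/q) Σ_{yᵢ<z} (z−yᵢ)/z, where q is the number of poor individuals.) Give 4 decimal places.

0.4583

Incomes under z: R80, R310 (q = 2 of N = 6).
Shortfall ratios (z−y)/z: 0.7778, 0.1389; sum = 0.916667.
I averages over the q = 2 poor units only: 0.916667 / 2 = 0.4583.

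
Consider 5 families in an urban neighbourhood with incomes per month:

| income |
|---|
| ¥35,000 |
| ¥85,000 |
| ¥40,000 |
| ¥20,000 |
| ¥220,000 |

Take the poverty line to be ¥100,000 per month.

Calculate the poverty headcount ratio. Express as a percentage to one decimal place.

4 of the 5 families have income below ¥100,000.
H = 4/5 = 80.0%.

80.0%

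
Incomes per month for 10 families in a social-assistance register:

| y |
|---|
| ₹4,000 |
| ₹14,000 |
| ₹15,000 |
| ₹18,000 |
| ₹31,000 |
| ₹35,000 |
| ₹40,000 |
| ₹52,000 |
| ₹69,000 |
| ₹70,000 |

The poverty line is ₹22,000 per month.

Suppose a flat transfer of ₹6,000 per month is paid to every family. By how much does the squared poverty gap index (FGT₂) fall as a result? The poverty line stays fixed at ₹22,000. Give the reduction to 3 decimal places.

Before: below the line — ₹4,000, ₹14,000, ₹15,000, ₹18,000; squared poverty gap index (FGT₂) = 0.09360.
After the ₹6,000 transfer: below the line — ₹10,000, ₹20,000, ₹21,000; squared poverty gap index (FGT₂) = 0.03079.
Reduction = 0.09360 − 0.03079 = 0.063.

0.063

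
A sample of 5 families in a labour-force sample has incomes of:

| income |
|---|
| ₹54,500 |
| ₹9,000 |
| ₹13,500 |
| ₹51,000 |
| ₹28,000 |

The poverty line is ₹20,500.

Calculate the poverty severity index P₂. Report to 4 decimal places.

Poor units: ₹9,000, ₹13,500 (q = 2 of N = 5).
Relative gaps: (20500−9000)/20500 = 0.5610; (20500−13500)/20500 = 0.3415.
Squared: 0.3147; 0.1166.
Sum = 0.431291; P₂ = 0.431291 / 5 = 0.0863.

0.0863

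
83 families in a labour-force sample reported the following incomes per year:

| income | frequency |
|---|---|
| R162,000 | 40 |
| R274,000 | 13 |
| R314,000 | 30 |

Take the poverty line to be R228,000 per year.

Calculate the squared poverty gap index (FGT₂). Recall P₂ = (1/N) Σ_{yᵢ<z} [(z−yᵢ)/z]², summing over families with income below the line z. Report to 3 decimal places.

Poor units: 40×R162,000 (q = 40 of N = 83).
Relative gaps: (228000−162000)/228000 = 0.2895 (×40).
Squared: 0.0838 (×40).
Sum = 3.351801; P₂ = 3.351801 / 83 = 0.040.

0.040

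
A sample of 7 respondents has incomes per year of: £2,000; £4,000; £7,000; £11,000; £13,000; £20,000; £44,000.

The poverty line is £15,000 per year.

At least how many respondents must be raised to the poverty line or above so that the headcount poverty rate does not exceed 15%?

4

Currently q = 5 of N = 7 are below the line (H = 0.714).
A headcount ratio of at most 15% allows at most ⌊0.15 × 7⌋ = 1 poor respondents.
So at least 5 − 1 = 4 must be lifted.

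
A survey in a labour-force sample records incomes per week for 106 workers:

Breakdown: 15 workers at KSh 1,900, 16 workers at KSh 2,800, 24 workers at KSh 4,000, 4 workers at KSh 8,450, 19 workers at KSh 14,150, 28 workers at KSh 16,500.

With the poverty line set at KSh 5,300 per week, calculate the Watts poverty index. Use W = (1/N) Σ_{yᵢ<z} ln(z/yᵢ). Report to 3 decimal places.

0.305

Below z: 15×KSh 1,900, 16×KSh 2,800, 24×KSh 4,000 (q = 55 of N = 106).
Log gaps: ln(5300/1900) = 1.0259 (×15); ln(5300/2800) = 0.6381 (×16); ln(5300/4000) = 0.2814 (×24).
W = 32.351091 / 106 = 0.305.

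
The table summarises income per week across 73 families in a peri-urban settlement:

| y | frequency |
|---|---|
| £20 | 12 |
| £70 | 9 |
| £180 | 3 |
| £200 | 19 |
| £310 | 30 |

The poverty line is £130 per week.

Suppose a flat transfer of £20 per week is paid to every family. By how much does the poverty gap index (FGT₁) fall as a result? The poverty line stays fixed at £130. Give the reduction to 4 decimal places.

Before: below the line — 12×£20, 9×£70; poverty gap index (FGT₁) = 0.195996.
After the £20 transfer: below the line — 12×£40, 9×£90; poverty gap index (FGT₁) = 0.151739.
Reduction = 0.195996 − 0.151739 = 0.0443.

0.0443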